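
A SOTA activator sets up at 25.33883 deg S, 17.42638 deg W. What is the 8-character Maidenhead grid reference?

Shift to the Maidenhead origin (180°W, 90°S): lon 162.57362, lat 64.66117.
Field (20°×10°, letters A–R): lon ⌊162.57362/20⌋ = 8 → I; lat ⌊64.66117/10⌋ = 6 → G.
Square (2°×1°, digits 0–9): lon ⌊2.57362/2⌋ = 1; lat ⌊4.66117/1⌋ = 4.
Subsquare (5′×2.5′, letters a–x): lon ⌊0.57362/0.0833333⌋ = 6 → g; lat ⌊0.66117/0.0416667⌋ = 15 → p.
Extended square (30″×15″, digits 0–9): lon ⌊0.07362/0.00833333⌋ = 8; lat ⌊0.03617/0.00416667⌋ = 8.

IG14gp88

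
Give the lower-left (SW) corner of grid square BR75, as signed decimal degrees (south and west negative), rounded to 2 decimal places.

Field B=1, R=17: +1·20° lon, +17·10° lat → SW at lon -160°, lat 80°.
Square 7, 5: +7·2° lon, +5·1° lat → SW at lon -146°, lat 85°.
latitude 85.00, longitude -146.00.

85.00, -146.00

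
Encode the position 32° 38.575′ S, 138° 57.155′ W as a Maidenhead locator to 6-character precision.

Shift to the Maidenhead origin (180°W, 90°S): lon 41.0474, lat 57.3571.
Field: lon ⌊41.0474/20⌋ = 2 → C; lat ⌊57.3571/10⌋ = 5 → F.
Square: lon ⌊1.0474/2⌋ = 0; lat ⌊7.3571/1⌋ = 7.
Subsquare: lon ⌊1.0474/0.0833333⌋ = 12 → m; lat ⌊0.3571/0.0416667⌋ = 8 → i.

CF07mi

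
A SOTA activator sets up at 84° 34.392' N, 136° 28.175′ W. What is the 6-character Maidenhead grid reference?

Shift to the Maidenhead origin (180°W, 90°S): lon 43.5304, lat 174.5732.
Field: 43.5304/20 → 2 → C, 174.5732/10 → 17 → R; chars CR.
Square: 3.5304/2 → 1, 4.5732/1 → 4; chars 14.
Subsquare: 1.5304/0.0833333 → 18 → s, 0.5732/0.0416667 → 13 → n; chars sn.

CR14sn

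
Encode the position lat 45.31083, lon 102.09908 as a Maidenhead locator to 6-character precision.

ON15bh

Add 180° to longitude and 90° to latitude: 282.0991, 135.3108.
Field (20°×10°, letters A–R): lon ⌊282.0991/20⌋ = 14 → O; lat ⌊135.3108/10⌋ = 13 → N.
Square (2°×1°, digits 0–9): lon ⌊2.0991/2⌋ = 1; lat ⌊5.3108/1⌋ = 5.
Subsquare (5′×2.5′, letters a–x): lon ⌊0.0991/0.0833333⌋ = 1 → b; lat ⌊0.3108/0.0416667⌋ = 7 → h.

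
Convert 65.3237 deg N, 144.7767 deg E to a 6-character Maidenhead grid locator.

QP25jh

Add 180° to longitude and 90° to latitude: 324.7767, 155.3237.
Field: lon ⌊324.7767/20⌋ = 16 → Q; lat ⌊155.3237/10⌋ = 15 → P.
Square: lon ⌊4.7767/2⌋ = 2; lat ⌊5.3237/1⌋ = 5.
Subsquare: lon ⌊0.7767/0.0833333⌋ = 9 → j; lat ⌊0.3237/0.0416667⌋ = 7 → h.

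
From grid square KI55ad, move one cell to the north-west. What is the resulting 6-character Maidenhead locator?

Longitude subsquare a = 0; −1 → -1, wraps to 23 = x, carry into square.
Longitude square 5; −1 → 4.
Latitude subsquare d = 3; +1 → 4 = e.

KI45xe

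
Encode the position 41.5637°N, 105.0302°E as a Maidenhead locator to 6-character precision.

ON21mn

Shift to the Maidenhead origin (180°W, 90°S): lon 285.0302, lat 131.5637.
Field: lon ⌊285.0302/20⌋ = 14 → O; lat ⌊131.5637/10⌋ = 13 → N.
Square: lon ⌊5.0302/2⌋ = 2; lat ⌊1.5637/1⌋ = 1.
Subsquare: lon ⌊1.0302/0.0833333⌋ = 12 → m; lat ⌊0.5637/0.0416667⌋ = 13 → n.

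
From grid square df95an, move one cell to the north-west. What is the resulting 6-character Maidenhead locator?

DF85xo

Longitude subsquare a = 0; −1 → -1, wraps to 23 = x, carry into square.
Longitude square 9; −1 → 8.
Latitude subsquare n = 13; +1 → 14 = o.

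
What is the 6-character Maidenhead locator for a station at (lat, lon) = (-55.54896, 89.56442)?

Shift to the Maidenhead origin (180°W, 90°S): lon 269.5644, lat 34.4510.
Field (20°×10°, letters A–R): lon ⌊269.5644/20⌋ = 13 → N; lat ⌊34.4510/10⌋ = 3 → D.
Square (2°×1°, digits 0–9): lon ⌊9.5644/2⌋ = 4; lat ⌊4.4510/1⌋ = 4.
Subsquare (5′×2.5′, letters a–x): lon ⌊1.5644/0.0833333⌋ = 18 → s; lat ⌊0.4510/0.0416667⌋ = 10 → k.

ND44sk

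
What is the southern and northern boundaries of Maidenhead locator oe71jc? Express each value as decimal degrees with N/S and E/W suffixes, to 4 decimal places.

Field O=14, E=4: +14·20° lon, +4·10° lat → SW at lon 100°, lat -50°.
Square 7, 1: +7·2° lon, +1·1° lat → SW at lon 114°, lat -49°.
Subsquare j=9, c=2: +9·0.0833333° lon, +2·0.0416667° lat → SW at lon 114.75°, lat -48.9167°.
Cell spans 0.0833333° lon × 0.0416667° lat.
south 48.9167° S, north 48.8750° S.

48.9167° S, 48.8750° S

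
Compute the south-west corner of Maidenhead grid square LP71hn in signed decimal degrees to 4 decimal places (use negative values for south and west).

Field L=11, P=15: +11·20° lon, +15·10° lat → SW at lon 40°, lat 60°.
Square 7, 1: +7·2° lon, +1·1° lat → SW at lon 54°, lat 61°.
Subsquare h=7, n=13: +7·0.0833333° lon, +13·0.0416667° lat → SW at lon 54.5833°, lat 61.5417°.
latitude 61.5417, longitude 54.5833.

61.5417, 54.5833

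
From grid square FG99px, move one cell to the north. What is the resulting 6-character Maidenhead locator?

Latitude subsquare x = 23; +1 → 24, wraps to 0 = a, carry into square.
Latitude square 9; +1 → 10, wraps to 0, carry into field.
Latitude field G = 6; +1 → 7 = H.
The longitude characters are unchanged.

FH90pa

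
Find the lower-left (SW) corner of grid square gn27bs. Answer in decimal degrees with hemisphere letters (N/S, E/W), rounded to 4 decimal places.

47.7500° N, 55.9167° W

Field G=6, N=13: +6·20° lon, +13·10° lat → SW at lon -60°, lat 40°.
Square 2, 7: +2·2° lon, +7·1° lat → SW at lon -56°, lat 47°.
Subsquare b=1, s=18: +1·0.0833333° lon, +18·0.0416667° lat → SW at lon -55.9167°, lat 47.75°.
latitude 47.7500° N, longitude 55.9167° W.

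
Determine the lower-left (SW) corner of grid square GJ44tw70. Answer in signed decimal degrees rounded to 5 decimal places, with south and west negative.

4.91667, -50.35833

Field G=6, J=9: +6·20° lon, +9·10° lat → SW at lon -60°, lat 0°.
Square 4, 4: +4·2° lon, +4·1° lat → SW at lon -52°, lat 4°.
Subsquare t=19, w=22: +19·0.0833333° lon, +22·0.0416667° lat → SW at lon -50.4167°, lat 4.91667°.
Extended square 7, 0: +7·0.00833333° lon, +0·0.00416667° lat → SW at lon -50.3583°, lat 4.91667°.
latitude 4.91667, longitude -50.35833.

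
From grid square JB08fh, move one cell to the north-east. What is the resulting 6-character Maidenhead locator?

Longitude subsquare f = 5; +1 → 6 = g.
Latitude subsquare h = 7; +1 → 8 = i.

JB08gi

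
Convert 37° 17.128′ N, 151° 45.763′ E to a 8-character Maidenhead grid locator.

Add 180° to longitude and 90° to latitude: 331.76272, 127.28547.
Field: lon ⌊331.76272/20⌋ = 16 → Q; lat ⌊127.28547/10⌋ = 12 → M.
Square: lon ⌊11.76272/2⌋ = 5; lat ⌊7.28547/1⌋ = 7.
Subsquare: lon ⌊1.76272/0.0833333⌋ = 21 → v; lat ⌊0.28547/0.0416667⌋ = 6 → g.
Extended square: lon ⌊0.01272/0.00833333⌋ = 1; lat ⌊0.03547/0.00416667⌋ = 8.

QM57vg18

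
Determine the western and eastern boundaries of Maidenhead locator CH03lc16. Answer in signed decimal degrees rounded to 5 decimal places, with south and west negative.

-139.07500, -139.06667

Field C=2, H=7: +2·20° lon, +7·10° lat → SW at lon -140°, lat -20°.
Square 0, 3: +0·2° lon, +3·1° lat → SW at lon -140°, lat -17°.
Subsquare l=11, c=2: +11·0.0833333° lon, +2·0.0416667° lat → SW at lon -139.083°, lat -16.9167°.
Extended square 1, 6: +1·0.00833333° lon, +6·0.00416667° lat → SW at lon -139.075°, lat -16.8917°.
Cell spans 0.00833333° lon × 0.00416667° lat.
west -139.07500, east -139.06667.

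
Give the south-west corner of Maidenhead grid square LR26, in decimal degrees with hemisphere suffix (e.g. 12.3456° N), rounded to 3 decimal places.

Field L=11, R=17: +11·20° lon, +17·10° lat → SW at lon 40°, lat 80°.
Square 2, 6: +2·2° lon, +6·1° lat → SW at lon 44°, lat 86°.
latitude 86.000° N, longitude 44.000° E.

86.000° N, 44.000° E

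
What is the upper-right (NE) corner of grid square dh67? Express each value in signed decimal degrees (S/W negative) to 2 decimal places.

Field D=3, H=7: +3·20° lon, +7·10° lat → SW at lon -120°, lat -20°.
Square 6, 7: +6·2° lon, +7·1° lat → SW at lon -108°, lat -13°.
Cell spans 2° lon × 1° lat. NE corner is SW corner plus one full cell.
latitude -12.00, longitude -106.00.

-12.00, -106.00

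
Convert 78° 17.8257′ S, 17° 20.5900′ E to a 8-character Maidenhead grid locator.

Offset from 180°W / 90°S: lon 197.34317°, lat 11.70291°.
Field (20°×10°, letters A–R): lon ⌊197.34317/20⌋ = 9 → J; lat ⌊11.70291/10⌋ = 1 → B.
Square (2°×1°, digits 0–9): lon ⌊17.34317/2⌋ = 8; lat ⌊1.70291/1⌋ = 1.
Subsquare (5′×2.5′, letters a–x): lon ⌊1.34317/0.0833333⌋ = 16 → q; lat ⌊0.70291/0.0416667⌋ = 16 → q.
Extended square (30″×15″, digits 0–9): lon ⌊0.00983/0.00833333⌋ = 1; lat ⌊0.03624/0.00416667⌋ = 8.

JB81qq18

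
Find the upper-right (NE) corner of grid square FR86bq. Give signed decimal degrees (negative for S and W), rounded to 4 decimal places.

86.7083, -63.8333

Field F=5, R=17: +5·20° lon, +17·10° lat → SW at lon -80°, lat 80°.
Square 8, 6: +8·2° lon, +6·1° lat → SW at lon -64°, lat 86°.
Subsquare b=1, q=16: +1·0.0833333° lon, +16·0.0416667° lat → SW at lon -63.9167°, lat 86.6667°.
Cell spans 0.0833333° lon × 0.0416667° lat. NE corner is SW corner plus one full cell.
latitude 86.7083, longitude -63.8333.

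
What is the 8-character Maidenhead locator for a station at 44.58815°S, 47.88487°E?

LE35wj68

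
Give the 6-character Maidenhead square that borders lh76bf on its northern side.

Latitude subsquare f = 5; +1 → 6 = g.
The longitude characters are unchanged.

LH76bg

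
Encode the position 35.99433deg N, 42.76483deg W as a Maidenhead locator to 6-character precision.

GM85ox

Shift to the Maidenhead origin (180°W, 90°S): lon 137.2352, lat 125.9943.
Field: lon ⌊137.2352/20⌋ = 6 → G; lat ⌊125.9943/10⌋ = 12 → M.
Square: lon ⌊17.2352/2⌋ = 8; lat ⌊5.9943/1⌋ = 5.
Subsquare: lon ⌊1.2352/0.0833333⌋ = 14 → o; lat ⌊0.9943/0.0416667⌋ = 23 → x.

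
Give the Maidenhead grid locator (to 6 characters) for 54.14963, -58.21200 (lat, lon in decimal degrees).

Offset from 180°W / 90°S: lon 121.7880°, lat 144.1496°.
Field: 121.7880/20 → 6 → G, 144.1496/10 → 14 → O; chars GO.
Square: 1.7880/2 → 0, 4.1496/1 → 4; chars 04.
Subsquare: 1.7880/0.0833333 → 21 → v, 0.1496/0.0416667 → 3 → d; chars vd.

GO04vd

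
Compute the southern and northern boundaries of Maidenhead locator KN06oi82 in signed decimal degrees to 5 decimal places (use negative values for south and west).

46.34167, 46.34583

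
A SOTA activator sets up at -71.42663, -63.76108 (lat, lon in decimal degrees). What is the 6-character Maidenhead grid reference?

Add 180° to longitude and 90° to latitude: 116.2389, 18.5734.
Field: lon ⌊116.2389/20⌋ = 5 → F; lat ⌊18.5734/10⌋ = 1 → B.
Square: lon ⌊16.2389/2⌋ = 8; lat ⌊8.5734/1⌋ = 8.
Subsquare: lon ⌊0.2389/0.0833333⌋ = 2 → c; lat ⌊0.5734/0.0416667⌋ = 13 → n.

FB88cn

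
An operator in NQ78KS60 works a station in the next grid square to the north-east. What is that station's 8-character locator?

NQ78ks71

Longitude extended square 6; +1 → 7.
Latitude extended square 0; +1 → 1.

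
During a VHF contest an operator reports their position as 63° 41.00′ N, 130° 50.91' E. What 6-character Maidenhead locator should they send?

PP53kq

Shift to the Maidenhead origin (180°W, 90°S): lon 310.8485, lat 153.6833.
Field: lon ⌊310.8485/20⌋ = 15 → P; lat ⌊153.6833/10⌋ = 15 → P.
Square: lon ⌊10.8485/2⌋ = 5; lat ⌊3.6833/1⌋ = 3.
Subsquare: lon ⌊0.8485/0.0833333⌋ = 10 → k; lat ⌊0.6833/0.0416667⌋ = 16 → q.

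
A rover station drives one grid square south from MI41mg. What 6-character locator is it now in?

MI41mf

Latitude subsquare g = 6; −1 → 5 = f.
The longitude characters are unchanged.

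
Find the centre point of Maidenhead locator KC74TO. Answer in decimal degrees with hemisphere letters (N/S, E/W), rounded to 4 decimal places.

65.3958° S, 35.6250° E

Field K=10, C=2: +10·20° lon, +2·10° lat → SW at lon 20°, lat -70°.
Square 7, 4: +7·2° lon, +4·1° lat → SW at lon 34°, lat -66°.
Subsquare t=19, o=14: +19·0.0833333° lon, +14·0.0416667° lat → SW at lon 35.5833°, lat -65.4167°.
Cell spans 0.0833333° lon × 0.0416667° lat. Centre is SW corner plus half of each.
latitude 65.3958° S, longitude 35.6250° E.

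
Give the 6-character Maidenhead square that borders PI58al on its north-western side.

Longitude subsquare a = 0; −1 → -1, wraps to 23 = x, carry into square.
Longitude square 5; −1 → 4.
Latitude subsquare l = 11; +1 → 12 = m.

PI48xm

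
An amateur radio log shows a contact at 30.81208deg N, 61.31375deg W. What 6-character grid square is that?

Offset from 180°W / 90°S: lon 118.6863°, lat 120.8121°.
Field: lon ⌊118.6863/20⌋ = 5 → F; lat ⌊120.8121/10⌋ = 12 → M.
Square: lon ⌊18.6863/2⌋ = 9; lat ⌊0.8121/1⌋ = 0.
Subsquare: lon ⌊0.6863/0.0833333⌋ = 8 → i; lat ⌊0.8121/0.0416667⌋ = 19 → t.

FM90it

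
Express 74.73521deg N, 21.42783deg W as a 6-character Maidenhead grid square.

HQ94gr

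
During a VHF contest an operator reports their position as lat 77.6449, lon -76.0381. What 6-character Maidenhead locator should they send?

Add 180° to longitude and 90° to latitude: 103.9619, 167.6449.
Field (20°×10°, letters A–R): 103.9619/20 → 5 → F, 167.6449/10 → 16 → Q; chars FQ.
Square (2°×1°, digits 0–9): 3.9619/2 → 1, 7.6449/1 → 7; chars 17.
Subsquare (5′×2.5′, letters a–x): 1.9619/0.0833333 → 23 → x, 0.6449/0.0416667 → 15 → p; chars xp.

FQ17xp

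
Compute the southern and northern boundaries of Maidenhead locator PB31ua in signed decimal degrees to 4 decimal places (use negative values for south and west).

Field P=15, B=1: +15·20° lon, +1·10° lat → SW at lon 120°, lat -80°.
Square 3, 1: +3·2° lon, +1·1° lat → SW at lon 126°, lat -79°.
Subsquare u=20, a=0: +20·0.0833333° lon, +0·0.0416667° lat → SW at lon 127.667°, lat -79°.
Cell spans 0.0833333° lon × 0.0416667° lat.
south -79.0000, north -78.9583.

-79.0000, -78.9583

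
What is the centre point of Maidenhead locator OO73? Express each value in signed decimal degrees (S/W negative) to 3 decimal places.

Field O=14, O=14: +14·20° lon, +14·10° lat → SW at lon 100°, lat 50°.
Square 7, 3: +7·2° lon, +3·1° lat → SW at lon 114°, lat 53°.
Cell spans 2° lon × 1° lat. Centre is SW corner plus half of each.
latitude 53.500, longitude 115.000.

53.500, 115.000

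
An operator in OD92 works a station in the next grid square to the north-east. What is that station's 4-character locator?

Longitude square 9; +1 → 10, wraps to 0, carry into field.
Longitude field O = 14; +1 → 15 = P.
Latitude square 2; +1 → 3.

PD03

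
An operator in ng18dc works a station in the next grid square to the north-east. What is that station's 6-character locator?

NG18ed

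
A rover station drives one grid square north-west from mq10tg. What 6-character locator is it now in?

MQ10sh

Longitude subsquare t = 19; −1 → 18 = s.
Latitude subsquare g = 6; +1 → 7 = h.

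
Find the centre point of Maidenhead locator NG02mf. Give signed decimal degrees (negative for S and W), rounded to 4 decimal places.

Field N=13, G=6: +13·20° lon, +6·10° lat → SW at lon 80°, lat -30°.
Square 0, 2: +0·2° lon, +2·1° lat → SW at lon 80°, lat -28°.
Subsquare m=12, f=5: +12·0.0833333° lon, +5·0.0416667° lat → SW at lon 81°, lat -27.7917°.
Cell spans 0.0833333° lon × 0.0416667° lat. Centre is SW corner plus half of each.
latitude -27.7708, longitude 81.0417.

-27.7708, 81.0417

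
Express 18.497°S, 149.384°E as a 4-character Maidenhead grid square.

Shift to the Maidenhead origin (180°W, 90°S): lon 329.38, lat 71.50.
Field: lon ⌊329.38/20⌋ = 16 → Q; lat ⌊71.50/10⌋ = 7 → H.
Square: lon ⌊9.38/2⌋ = 4; lat ⌊1.50/1⌋ = 1.

QH41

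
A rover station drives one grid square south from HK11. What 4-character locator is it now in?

HK10

Latitude square 1; −1 → 0.
The longitude characters are unchanged.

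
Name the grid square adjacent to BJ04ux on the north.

BJ05ua

Latitude subsquare x = 23; +1 → 24, wraps to 0 = a, carry into square.
Latitude square 4; +1 → 5.
The longitude characters are unchanged.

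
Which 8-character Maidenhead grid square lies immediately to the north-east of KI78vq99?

Longitude extended square 9; +1 → 10, wraps to 0, carry into subsquare.
Longitude subsquare v = 21; +1 → 22 = w.
Latitude extended square 9; +1 → 10, wraps to 0, carry into subsquare.
Latitude subsquare q = 16; +1 → 17 = r.

KI78wr00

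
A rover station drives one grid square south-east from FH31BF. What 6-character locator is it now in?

FH31ce

Longitude subsquare b = 1; +1 → 2 = c.
Latitude subsquare f = 5; −1 → 4 = e.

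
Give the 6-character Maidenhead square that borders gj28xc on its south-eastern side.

GJ38ab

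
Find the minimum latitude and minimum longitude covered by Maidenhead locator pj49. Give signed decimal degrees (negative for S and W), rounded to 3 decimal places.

Field P=15, J=9: +15·20° lon, +9·10° lat → SW at lon 120°, lat 0°.
Square 4, 9: +4·2° lon, +9·1° lat → SW at lon 128°, lat 9°.
latitude 9.000, longitude 128.000.

9.000, 128.000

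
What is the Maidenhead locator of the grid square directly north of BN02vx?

BN03va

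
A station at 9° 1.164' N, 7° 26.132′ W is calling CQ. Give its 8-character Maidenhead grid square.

Shift to the Maidenhead origin (180°W, 90°S): lon 172.56447, lat 99.01940.
Field: lon ⌊172.56447/20⌋ = 8 → I; lat ⌊99.01940/10⌋ = 9 → J.
Square: lon ⌊12.56447/2⌋ = 6; lat ⌊9.01940/1⌋ = 9.
Subsquare: lon ⌊0.56447/0.0833333⌋ = 6 → g; lat ⌊0.01940/0.0416667⌋ = 0 → a.
Extended square: lon ⌊0.06447/0.00833333⌋ = 7; lat ⌊0.01940/0.00416667⌋ = 4.

IJ69ga74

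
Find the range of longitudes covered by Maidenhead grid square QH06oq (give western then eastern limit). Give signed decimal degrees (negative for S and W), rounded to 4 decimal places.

141.1667, 141.2500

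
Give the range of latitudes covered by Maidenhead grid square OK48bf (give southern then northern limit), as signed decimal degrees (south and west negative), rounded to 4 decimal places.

18.2083, 18.2500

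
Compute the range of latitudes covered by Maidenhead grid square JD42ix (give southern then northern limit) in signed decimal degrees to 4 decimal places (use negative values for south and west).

Field J=9, D=3: +9·20° lon, +3·10° lat → SW at lon 0°, lat -60°.
Square 4, 2: +4·2° lon, +2·1° lat → SW at lon 8°, lat -58°.
Subsquare i=8, x=23: +8·0.0833333° lon, +23·0.0416667° lat → SW at lon 8.66667°, lat -57.0417°.
Cell spans 0.0833333° lon × 0.0416667° lat.
south -57.0417, north -57.0000.

-57.0417, -57.0000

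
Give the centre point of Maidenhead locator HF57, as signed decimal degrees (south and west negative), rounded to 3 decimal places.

-32.500, -29.000

Field H=7, F=5: +7·20° lon, +5·10° lat → SW at lon -40°, lat -40°.
Square 5, 7: +5·2° lon, +7·1° lat → SW at lon -30°, lat -33°.
Cell spans 2° lon × 1° lat. Centre is SW corner plus half of each.
latitude -32.500, longitude -29.000.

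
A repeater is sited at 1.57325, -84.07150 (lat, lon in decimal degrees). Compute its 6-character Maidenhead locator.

Offset from 180°W / 90°S: lon 95.9285°, lat 91.5733°.
Field: 95.9285/20 → 4 → E, 91.5733/10 → 9 → J; chars EJ.
Square: 15.9285/2 → 7, 1.5733/1 → 1; chars 71.
Subsquare: 1.9285/0.0833333 → 23 → x, 0.5733/0.0416667 → 13 → n; chars xn.

EJ71xn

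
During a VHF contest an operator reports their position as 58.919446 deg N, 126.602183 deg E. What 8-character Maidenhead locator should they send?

PO38hw20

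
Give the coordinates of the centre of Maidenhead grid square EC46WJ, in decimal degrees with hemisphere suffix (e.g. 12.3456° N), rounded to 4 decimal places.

63.6042° S, 90.1250° W

Field E=4, C=2: +4·20° lon, +2·10° lat → SW at lon -100°, lat -70°.
Square 4, 6: +4·2° lon, +6·1° lat → SW at lon -92°, lat -64°.
Subsquare w=22, j=9: +22·0.0833333° lon, +9·0.0416667° lat → SW at lon -90.1667°, lat -63.625°.
Cell spans 0.0833333° lon × 0.0416667° lat. Centre is SW corner plus half of each.
latitude 63.6042° S, longitude 90.1250° W.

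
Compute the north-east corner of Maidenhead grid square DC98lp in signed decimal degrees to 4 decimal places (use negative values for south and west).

-61.3333, -101.0000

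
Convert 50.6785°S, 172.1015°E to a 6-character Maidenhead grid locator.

RD69bh

Offset from 180°W / 90°S: lon 352.1015°, lat 39.3215°.
Field: lon ⌊352.1015/20⌋ = 17 → R; lat ⌊39.3215/10⌋ = 3 → D.
Square: lon ⌊12.1015/2⌋ = 6; lat ⌊9.3215/1⌋ = 9.
Subsquare: lon ⌊0.1015/0.0833333⌋ = 1 → b; lat ⌊0.3215/0.0416667⌋ = 7 → h.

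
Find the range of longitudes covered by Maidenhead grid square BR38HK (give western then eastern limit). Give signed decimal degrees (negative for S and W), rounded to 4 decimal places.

Field B=1, R=17: +1·20° lon, +17·10° lat → SW at lon -160°, lat 80°.
Square 3, 8: +3·2° lon, +8·1° lat → SW at lon -154°, lat 88°.
Subsquare h=7, k=10: +7·0.0833333° lon, +10·0.0416667° lat → SW at lon -153.417°, lat 88.4167°.
Cell spans 0.0833333° lon × 0.0416667° lat.
west -153.4167, east -153.3333.

-153.4167, -153.3333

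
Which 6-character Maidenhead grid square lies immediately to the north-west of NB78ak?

NB68xl

Longitude subsquare a = 0; −1 → -1, wraps to 23 = x, carry into square.
Longitude square 7; −1 → 6.
Latitude subsquare k = 10; +1 → 11 = l.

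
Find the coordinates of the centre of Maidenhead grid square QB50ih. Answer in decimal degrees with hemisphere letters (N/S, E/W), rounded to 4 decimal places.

79.6875° S, 150.7083° E

Field Q=16, B=1: +16·20° lon, +1·10° lat → SW at lon 140°, lat -80°.
Square 5, 0: +5·2° lon, +0·1° lat → SW at lon 150°, lat -80°.
Subsquare i=8, h=7: +8·0.0833333° lon, +7·0.0416667° lat → SW at lon 150.667°, lat -79.7083°.
Cell spans 0.0833333° lon × 0.0416667° lat. Centre is SW corner plus half of each.
latitude 79.6875° S, longitude 150.7083° E.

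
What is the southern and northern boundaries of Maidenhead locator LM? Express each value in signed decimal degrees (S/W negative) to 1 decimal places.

Field L=11, M=12: +11·20° lon, +12·10° lat → SW at lon 40°, lat 30°.
Cell spans 20° lon × 10° lat.
south 30.0, north 40.0.

30.0, 40.0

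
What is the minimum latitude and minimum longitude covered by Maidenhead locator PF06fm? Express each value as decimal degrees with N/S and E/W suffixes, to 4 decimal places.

Field P=15, F=5: +15·20° lon, +5·10° lat → SW at lon 120°, lat -40°.
Square 0, 6: +0·2° lon, +6·1° lat → SW at lon 120°, lat -34°.
Subsquare f=5, m=12: +5·0.0833333° lon, +12·0.0416667° lat → SW at lon 120.417°, lat -33.5°.
latitude 33.5000° S, longitude 120.4167° E.

33.5000° S, 120.4167° E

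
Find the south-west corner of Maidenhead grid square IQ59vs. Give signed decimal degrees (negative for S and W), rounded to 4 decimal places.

79.7500, -8.2500

Field I=8, Q=16: +8·20° lon, +16·10° lat → SW at lon -20°, lat 70°.
Square 5, 9: +5·2° lon, +9·1° lat → SW at lon -10°, lat 79°.
Subsquare v=21, s=18: +21·0.0833333° lon, +18·0.0416667° lat → SW at lon -8.25°, lat 79.75°.
latitude 79.7500, longitude -8.2500.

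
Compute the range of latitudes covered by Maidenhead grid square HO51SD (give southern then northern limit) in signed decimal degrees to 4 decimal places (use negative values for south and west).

Field H=7, O=14: +7·20° lon, +14·10° lat → SW at lon -40°, lat 50°.
Square 5, 1: +5·2° lon, +1·1° lat → SW at lon -30°, lat 51°.
Subsquare s=18, d=3: +18·0.0833333° lon, +3·0.0416667° lat → SW at lon -28.5°, lat 51.125°.
Cell spans 0.0833333° lon × 0.0416667° lat.
south 51.1250, north 51.1667.

51.1250, 51.1667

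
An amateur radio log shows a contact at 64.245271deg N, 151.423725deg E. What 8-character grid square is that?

Offset from 180°W / 90°S: lon 331.42372°, lat 154.24527°.
Field: 331.42372/20 → 16 → Q, 154.24527/10 → 15 → P; chars QP.
Square: 11.42372/2 → 5, 4.24527/1 → 4; chars 54.
Subsquare: 1.42372/0.0833333 → 17 → r, 0.24527/0.0416667 → 5 → f; chars rf.
Extended square: 0.00706/0.00833333 → 0, 0.03694/0.00416667 → 8; chars 08.

QP54rf08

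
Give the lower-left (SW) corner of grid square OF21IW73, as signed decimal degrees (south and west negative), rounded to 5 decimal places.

Field O=14, F=5: +14·20° lon, +5·10° lat → SW at lon 100°, lat -40°.
Square 2, 1: +2·2° lon, +1·1° lat → SW at lon 104°, lat -39°.
Subsquare i=8, w=22: +8·0.0833333° lon, +22·0.0416667° lat → SW at lon 104.667°, lat -38.0833°.
Extended square 7, 3: +7·0.00833333° lon, +3·0.00416667° lat → SW at lon 104.725°, lat -38.0708°.
latitude -38.07083, longitude 104.72500.

-38.07083, 104.72500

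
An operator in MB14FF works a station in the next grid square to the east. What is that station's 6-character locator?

MB14gf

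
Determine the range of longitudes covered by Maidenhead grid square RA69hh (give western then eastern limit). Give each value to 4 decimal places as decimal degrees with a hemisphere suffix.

Field R=17, A=0: +17·20° lon, +0·10° lat → SW at lon 160°, lat -90°.
Square 6, 9: +6·2° lon, +9·1° lat → SW at lon 172°, lat -81°.
Subsquare h=7, h=7: +7·0.0833333° lon, +7·0.0416667° lat → SW at lon 172.583°, lat -80.7083°.
Cell spans 0.0833333° lon × 0.0416667° lat.
west 172.5833° E, east 172.6667° E.

172.5833° E, 172.6667° E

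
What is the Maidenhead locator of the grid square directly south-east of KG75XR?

KG85aq

Longitude subsquare x = 23; +1 → 24, wraps to 0 = a, carry into square.
Longitude square 7; +1 → 8.
Latitude subsquare r = 17; −1 → 16 = q.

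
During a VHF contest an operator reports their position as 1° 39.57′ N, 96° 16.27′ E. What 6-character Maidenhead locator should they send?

NJ81dp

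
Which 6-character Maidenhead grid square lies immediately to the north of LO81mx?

LO82ma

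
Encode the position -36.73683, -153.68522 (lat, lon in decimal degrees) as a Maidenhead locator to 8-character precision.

Add 180° to longitude and 90° to latitude: 26.31478, 53.26317.
Field: lon ⌊26.31478/20⌋ = 1 → B; lat ⌊53.26317/10⌋ = 5 → F.
Square: lon ⌊6.31478/2⌋ = 3; lat ⌊3.26317/1⌋ = 3.
Subsquare: lon ⌊0.31478/0.0833333⌋ = 3 → d; lat ⌊0.26317/0.0416667⌋ = 6 → g.
Extended square: lon ⌊0.06478/0.00833333⌋ = 7; lat ⌊0.01317/0.00416667⌋ = 3.

BF33dg73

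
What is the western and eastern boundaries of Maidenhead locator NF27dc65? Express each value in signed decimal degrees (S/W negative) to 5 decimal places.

84.30000, 84.30833

Field N=13, F=5: +13·20° lon, +5·10° lat → SW at lon 80°, lat -40°.
Square 2, 7: +2·2° lon, +7·1° lat → SW at lon 84°, lat -33°.
Subsquare d=3, c=2: +3·0.0833333° lon, +2·0.0416667° lat → SW at lon 84.25°, lat -32.9167°.
Extended square 6, 5: +6·0.00833333° lon, +5·0.00416667° lat → SW at lon 84.3°, lat -32.8958°.
Cell spans 0.00833333° lon × 0.00416667° lat.
west 84.30000, east 84.30833.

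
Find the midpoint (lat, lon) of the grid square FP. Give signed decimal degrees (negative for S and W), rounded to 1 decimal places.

65.0, -70.0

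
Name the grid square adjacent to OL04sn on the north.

Latitude subsquare n = 13; +1 → 14 = o.
The longitude characters are unchanged.

OL04so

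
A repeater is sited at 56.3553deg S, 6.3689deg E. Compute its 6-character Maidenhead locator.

JD33ep

Shift to the Maidenhead origin (180°W, 90°S): lon 186.3689, lat 33.6447.
Field: 186.3689/20 → 9 → J, 33.6447/10 → 3 → D; chars JD.
Square: 6.3689/2 → 3, 3.6447/1 → 3; chars 33.
Subsquare: 0.3689/0.0833333 → 4 → e, 0.6447/0.0416667 → 15 → p; chars ep.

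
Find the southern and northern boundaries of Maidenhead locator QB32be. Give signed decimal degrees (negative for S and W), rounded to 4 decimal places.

-77.8333, -77.7917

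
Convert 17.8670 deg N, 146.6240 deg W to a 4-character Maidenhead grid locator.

BK67

Offset from 180°W / 90°S: lon 33.38°, lat 107.87°.
Field: lon ⌊33.38/20⌋ = 1 → B; lat ⌊107.87/10⌋ = 10 → K.
Square: lon ⌊13.38/2⌋ = 6; lat ⌊7.87/1⌋ = 7.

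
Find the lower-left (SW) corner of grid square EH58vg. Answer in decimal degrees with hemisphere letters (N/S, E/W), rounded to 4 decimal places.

11.7500° S, 88.2500° W

Field E=4, H=7: +4·20° lon, +7·10° lat → SW at lon -100°, lat -20°.
Square 5, 8: +5·2° lon, +8·1° lat → SW at lon -90°, lat -12°.
Subsquare v=21, g=6: +21·0.0833333° lon, +6·0.0416667° lat → SW at lon -88.25°, lat -11.75°.
latitude 11.7500° S, longitude 88.2500° W.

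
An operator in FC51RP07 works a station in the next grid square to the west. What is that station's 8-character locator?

FC51qp97

Longitude extended square 0; −1 → -1, wraps to 9, carry into subsquare.
Longitude subsquare r = 17; −1 → 16 = q.
The latitude characters are unchanged.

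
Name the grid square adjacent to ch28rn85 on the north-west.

CH28rn76

Longitude extended square 8; −1 → 7.
Latitude extended square 5; +1 → 6.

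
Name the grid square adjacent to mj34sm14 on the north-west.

Longitude extended square 1; −1 → 0.
Latitude extended square 4; +1 → 5.

MJ34sm05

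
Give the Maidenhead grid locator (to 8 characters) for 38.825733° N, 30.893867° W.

HM48nt28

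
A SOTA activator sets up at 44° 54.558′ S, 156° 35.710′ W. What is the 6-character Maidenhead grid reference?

Shift to the Maidenhead origin (180°W, 90°S): lon 23.4048, lat 45.0907.
Field: lon ⌊23.4048/20⌋ = 1 → B; lat ⌊45.0907/10⌋ = 4 → E.
Square: lon ⌊3.4048/2⌋ = 1; lat ⌊5.0907/1⌋ = 5.
Subsquare: lon ⌊1.4048/0.0833333⌋ = 16 → q; lat ⌊0.0907/0.0416667⌋ = 2 → c.

BE15qc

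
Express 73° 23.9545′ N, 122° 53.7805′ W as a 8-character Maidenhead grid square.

CQ83nj25

Add 180° to longitude and 90° to latitude: 57.10366, 163.39924.
Field: 57.10366/20 → 2 → C, 163.39924/10 → 16 → Q; chars CQ.
Square: 17.10366/2 → 8, 3.39924/1 → 3; chars 83.
Subsquare: 1.10366/0.0833333 → 13 → n, 0.39924/0.0416667 → 9 → j; chars nj.
Extended square: 0.02032/0.00833333 → 2, 0.02424/0.00416667 → 5; chars 25.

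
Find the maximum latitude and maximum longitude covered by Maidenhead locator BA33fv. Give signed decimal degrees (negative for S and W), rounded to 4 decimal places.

-86.0833, -153.5000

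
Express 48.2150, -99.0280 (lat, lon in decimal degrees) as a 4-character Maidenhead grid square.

Offset from 180°W / 90°S: lon 80.97°, lat 138.22°.
Field (20°×10°, letters A–R): lon ⌊80.97/20⌋ = 4 → E; lat ⌊138.22/10⌋ = 13 → N.
Square (2°×1°, digits 0–9): lon ⌊0.97/2⌋ = 0; lat ⌊8.22/1⌋ = 8.

EN08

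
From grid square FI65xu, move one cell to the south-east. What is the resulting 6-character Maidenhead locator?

FI75at

Longitude subsquare x = 23; +1 → 24, wraps to 0 = a, carry into square.
Longitude square 6; +1 → 7.
Latitude subsquare u = 20; −1 → 19 = t.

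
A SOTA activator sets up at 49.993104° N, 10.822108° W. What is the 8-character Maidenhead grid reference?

IN49ox18

Offset from 180°W / 90°S: lon 169.17789°, lat 139.99310°.
Field: 169.17789/20 → 8 → I, 139.99310/10 → 13 → N; chars IN.
Square: 9.17789/2 → 4, 9.99310/1 → 9; chars 49.
Subsquare: 1.17789/0.0833333 → 14 → o, 0.99310/0.0416667 → 23 → x; chars ox.
Extended square: 0.01123/0.00833333 → 1, 0.03477/0.00416667 → 8; chars 18.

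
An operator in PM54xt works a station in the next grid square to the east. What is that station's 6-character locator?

PM64at

Longitude subsquare x = 23; +1 → 24, wraps to 0 = a, carry into square.
Longitude square 5; +1 → 6.
The latitude characters are unchanged.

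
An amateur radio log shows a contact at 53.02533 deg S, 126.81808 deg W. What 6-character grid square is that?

CD66ox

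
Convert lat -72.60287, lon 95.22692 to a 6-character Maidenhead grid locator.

NB77oj

Offset from 180°W / 90°S: lon 275.2269°, lat 17.3971°.
Field: lon ⌊275.2269/20⌋ = 13 → N; lat ⌊17.3971/10⌋ = 1 → B.
Square: lon ⌊15.2269/2⌋ = 7; lat ⌊7.3971/1⌋ = 7.
Subsquare: lon ⌊1.2269/0.0833333⌋ = 14 → o; lat ⌊0.3971/0.0416667⌋ = 9 → j.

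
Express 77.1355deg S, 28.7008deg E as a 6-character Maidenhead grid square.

Shift to the Maidenhead origin (180°W, 90°S): lon 208.7008, lat 12.8645.
Field (20°×10°, letters A–R): 208.7008/20 → 10 → K, 12.8645/10 → 1 → B; chars KB.
Square (2°×1°, digits 0–9): 8.7008/2 → 4, 2.8645/1 → 2; chars 42.
Subsquare (5′×2.5′, letters a–x): 0.7008/0.0833333 → 8 → i, 0.8645/0.0416667 → 20 → u; chars iu.

KB42iu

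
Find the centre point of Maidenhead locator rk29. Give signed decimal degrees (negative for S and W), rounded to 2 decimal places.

Field R=17, K=10: +17·20° lon, +10·10° lat → SW at lon 160°, lat 10°.
Square 2, 9: +2·2° lon, +9·1° lat → SW at lon 164°, lat 19°.
Cell spans 2° lon × 1° lat. Centre is SW corner plus half of each.
latitude 19.50, longitude 165.00.

19.50, 165.00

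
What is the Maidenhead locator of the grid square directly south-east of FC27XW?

FC37av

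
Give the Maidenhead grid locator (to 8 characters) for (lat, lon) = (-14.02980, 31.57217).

Add 180° to longitude and 90° to latitude: 211.57217, 75.97020.
Field (20°×10°, letters A–R): 211.57217/20 → 10 → K, 75.97020/10 → 7 → H; chars KH.
Square (2°×1°, digits 0–9): 11.57217/2 → 5, 5.97020/1 → 5; chars 55.
Subsquare (5′×2.5′, letters a–x): 1.57217/0.0833333 → 18 → s, 0.97020/0.0416667 → 23 → x; chars sx.
Extended square (30″×15″, digits 0–9): 0.07217/0.00833333 → 8, 0.01187/0.00416667 → 2; chars 82.

KH55sx82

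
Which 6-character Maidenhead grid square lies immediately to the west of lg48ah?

LG38xh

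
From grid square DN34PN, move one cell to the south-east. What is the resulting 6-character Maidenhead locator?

DN34qm

Longitude subsquare p = 15; +1 → 16 = q.
Latitude subsquare n = 13; −1 → 12 = m.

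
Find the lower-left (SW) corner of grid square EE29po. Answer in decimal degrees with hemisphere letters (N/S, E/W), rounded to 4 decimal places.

40.4167° S, 94.7500° W

Field E=4, E=4: +4·20° lon, +4·10° lat → SW at lon -100°, lat -50°.
Square 2, 9: +2·2° lon, +9·1° lat → SW at lon -96°, lat -41°.
Subsquare p=15, o=14: +15·0.0833333° lon, +14·0.0416667° lat → SW at lon -94.75°, lat -40.4167°.
latitude 40.4167° S, longitude 94.7500° W.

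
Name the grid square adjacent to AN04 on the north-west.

RN95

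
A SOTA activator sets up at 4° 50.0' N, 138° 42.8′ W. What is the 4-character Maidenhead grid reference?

CJ04

Add 180° to longitude and 90° to latitude: 41.29, 94.83.
Field: 41.29/20 → 2 → C, 94.83/10 → 9 → J; chars CJ.
Square: 1.29/2 → 0, 4.83/1 → 4; chars 04.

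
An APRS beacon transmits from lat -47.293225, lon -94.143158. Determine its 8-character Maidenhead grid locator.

Add 180° to longitude and 90° to latitude: 85.85684, 42.70678.
Field: 85.85684/20 → 4 → E, 42.70678/10 → 4 → E; chars EE.
Square: 5.85684/2 → 2, 2.70678/1 → 2; chars 22.
Subsquare: 1.85684/0.0833333 → 22 → w, 0.70678/0.0416667 → 16 → q; chars wq.
Extended square: 0.02351/0.00833333 → 2, 0.04011/0.00416667 → 9; chars 29.

EE22wq29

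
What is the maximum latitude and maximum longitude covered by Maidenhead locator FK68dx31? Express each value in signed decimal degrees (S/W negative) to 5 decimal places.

Field F=5, K=10: +5·20° lon, +10·10° lat → SW at lon -80°, lat 10°.
Square 6, 8: +6·2° lon, +8·1° lat → SW at lon -68°, lat 18°.
Subsquare d=3, x=23: +3·0.0833333° lon, +23·0.0416667° lat → SW at lon -67.75°, lat 18.9583°.
Extended square 3, 1: +3·0.00833333° lon, +1·0.00416667° lat → SW at lon -67.725°, lat 18.9625°.
Cell spans 0.00833333° lon × 0.00416667° lat. NE corner is SW corner plus one full cell.
latitude 18.96667, longitude -67.71667.

18.96667, -67.71667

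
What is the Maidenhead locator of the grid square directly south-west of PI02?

OI91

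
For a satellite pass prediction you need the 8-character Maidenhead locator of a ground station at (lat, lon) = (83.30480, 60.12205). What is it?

MR03bh43

Offset from 180°W / 90°S: lon 240.12205°, lat 173.30480°.
Field (20°×10°, letters A–R): lon ⌊240.12205/20⌋ = 12 → M; lat ⌊173.30480/10⌋ = 17 → R.
Square (2°×1°, digits 0–9): lon ⌊0.12205/2⌋ = 0; lat ⌊3.30480/1⌋ = 3.
Subsquare (5′×2.5′, letters a–x): lon ⌊0.12205/0.0833333⌋ = 1 → b; lat ⌊0.30480/0.0416667⌋ = 7 → h.
Extended square (30″×15″, digits 0–9): lon ⌊0.03872/0.00833333⌋ = 4; lat ⌊0.01313/0.00416667⌋ = 3.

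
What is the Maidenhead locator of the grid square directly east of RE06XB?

Longitude subsquare x = 23; +1 → 24, wraps to 0 = a, carry into square.
Longitude square 0; +1 → 1.
The latitude characters are unchanged.

RE16ab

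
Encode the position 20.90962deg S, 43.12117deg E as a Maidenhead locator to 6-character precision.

LG19nc

Shift to the Maidenhead origin (180°W, 90°S): lon 223.1212, lat 69.0904.
Field: lon ⌊223.1212/20⌋ = 11 → L; lat ⌊69.0904/10⌋ = 6 → G.
Square: lon ⌊3.1212/2⌋ = 1; lat ⌊9.0904/1⌋ = 9.
Subsquare: lon ⌊1.1212/0.0833333⌋ = 13 → n; lat ⌊0.0904/0.0416667⌋ = 2 → c.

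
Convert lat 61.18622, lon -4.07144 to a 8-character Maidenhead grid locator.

Offset from 180°W / 90°S: lon 175.92856°, lat 151.18622°.
Field: 175.92856/20 → 8 → I, 151.18622/10 → 15 → P; chars IP.
Square: 15.92856/2 → 7, 1.18622/1 → 1; chars 71.
Subsquare: 1.92856/0.0833333 → 23 → x, 0.18622/0.0416667 → 4 → e; chars xe.
Extended square: 0.01189/0.00833333 → 1, 0.01955/0.00416667 → 4; chars 14.

IP71xe14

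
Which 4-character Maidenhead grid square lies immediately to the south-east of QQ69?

Longitude square 6; +1 → 7.
Latitude square 9; −1 → 8.

QQ78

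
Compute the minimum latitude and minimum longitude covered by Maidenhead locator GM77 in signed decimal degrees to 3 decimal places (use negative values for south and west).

Field G=6, M=12: +6·20° lon, +12·10° lat → SW at lon -60°, lat 30°.
Square 7, 7: +7·2° lon, +7·1° lat → SW at lon -46°, lat 37°.
latitude 37.000, longitude -46.000.

37.000, -46.000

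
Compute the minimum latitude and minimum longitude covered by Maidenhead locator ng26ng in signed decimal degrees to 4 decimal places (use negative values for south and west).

-23.7500, 85.0833

Field N=13, G=6: +13·20° lon, +6·10° lat → SW at lon 80°, lat -30°.
Square 2, 6: +2·2° lon, +6·1° lat → SW at lon 84°, lat -24°.
Subsquare n=13, g=6: +13·0.0833333° lon, +6·0.0416667° lat → SW at lon 85.0833°, lat -23.75°.
latitude -23.7500, longitude 85.0833.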